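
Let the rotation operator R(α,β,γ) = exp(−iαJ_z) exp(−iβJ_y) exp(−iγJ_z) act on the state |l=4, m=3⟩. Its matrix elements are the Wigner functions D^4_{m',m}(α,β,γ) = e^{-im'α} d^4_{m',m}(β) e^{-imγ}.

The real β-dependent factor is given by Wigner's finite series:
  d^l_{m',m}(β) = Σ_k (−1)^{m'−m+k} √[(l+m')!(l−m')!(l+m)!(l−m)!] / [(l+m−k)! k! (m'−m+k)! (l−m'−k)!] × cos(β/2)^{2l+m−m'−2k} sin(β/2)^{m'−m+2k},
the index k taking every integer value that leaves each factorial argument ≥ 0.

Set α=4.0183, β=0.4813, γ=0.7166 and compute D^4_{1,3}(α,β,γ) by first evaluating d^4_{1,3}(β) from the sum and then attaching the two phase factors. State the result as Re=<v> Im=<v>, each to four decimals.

Re=0.3381 Im=0.0391

Split into d^4_{1,3}(β=0.4813) × two z-phases.
With c≡cos(β/2)=0.971183 and s≡sin(β/2)=0.238334, N=[120·6·5040·1]^{1/2}=1904.940944
Admissible k: 2..3 (factorial args all ≥0)
  k=2: (−1)^0·1904.9409/(240)·0.9712^6·0.2383^2 = +0.378311
  k=3: (−1)^1·1904.9409/(144)·0.9712^4·0.2383^4 = -0.037972
d^4_{1,3}(0.4813) = +0.378311 -0.037972 = +0.340339
Attach z-rotation phases: D = e^{-i(1)(4.0183)}·(+0.340339)·e^{-i(3)(0.7166)} = +0.338088+0.039082i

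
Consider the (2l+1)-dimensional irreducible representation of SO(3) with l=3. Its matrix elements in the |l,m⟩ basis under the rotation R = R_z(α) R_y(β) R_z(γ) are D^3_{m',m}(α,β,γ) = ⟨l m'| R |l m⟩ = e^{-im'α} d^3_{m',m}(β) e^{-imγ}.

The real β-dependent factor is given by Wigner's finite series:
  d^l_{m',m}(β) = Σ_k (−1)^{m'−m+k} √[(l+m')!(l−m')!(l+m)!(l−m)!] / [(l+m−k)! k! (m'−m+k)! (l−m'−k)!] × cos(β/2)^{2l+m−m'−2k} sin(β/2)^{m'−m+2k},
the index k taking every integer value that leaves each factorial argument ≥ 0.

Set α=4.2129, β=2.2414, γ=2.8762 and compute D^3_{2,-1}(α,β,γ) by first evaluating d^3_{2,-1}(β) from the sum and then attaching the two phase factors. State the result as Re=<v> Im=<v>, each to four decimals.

D^3_{2,-1}(4.2129,2.2414,2.8762) = e^{-i·2·4.2129}·d^3_{2,-1}(2.2414)·e^{-i·-1·2.8762}. Compute d first:
Half-angle: c=0.435052, s=0.900405. N=√(120·1·2·24)=75.894664
k: max(0,(-1)−(2))=0 … min(3+(-1),3−(2))=1
  k=0: (−1)^3·75.8947/(12)·0.4351^3·0.9004^3 = -0.380162
  k=1: (−1)^4·75.8947/(24)·0.4351^1·0.9004^5 = +0.814201
d^3_{2,-1}(2.2414) = -0.380162 +0.814201 = +0.434039
D = (-0.541162-0.840918i)·(+0.434039)·(-0.964990+0.262288i) = +0.322395+0.290605i

Re=0.3224 Im=0.2906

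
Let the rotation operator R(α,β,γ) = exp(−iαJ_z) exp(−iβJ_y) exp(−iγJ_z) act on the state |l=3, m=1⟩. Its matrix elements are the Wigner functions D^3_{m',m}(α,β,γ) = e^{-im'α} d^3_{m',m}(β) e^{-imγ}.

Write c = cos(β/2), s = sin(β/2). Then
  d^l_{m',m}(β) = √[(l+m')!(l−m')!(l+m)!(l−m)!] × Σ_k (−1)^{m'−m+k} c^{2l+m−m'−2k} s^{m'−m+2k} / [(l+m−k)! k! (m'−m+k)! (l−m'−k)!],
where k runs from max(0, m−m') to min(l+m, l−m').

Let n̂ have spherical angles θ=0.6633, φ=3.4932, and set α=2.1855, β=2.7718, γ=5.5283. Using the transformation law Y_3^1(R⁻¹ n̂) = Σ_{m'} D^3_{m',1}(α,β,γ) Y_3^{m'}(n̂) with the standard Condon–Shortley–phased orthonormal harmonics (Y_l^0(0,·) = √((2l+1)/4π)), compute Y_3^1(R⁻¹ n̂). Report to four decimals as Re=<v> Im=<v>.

Re=0.3018 Im=-0.0565

Need the full column D^3_{m',1} for m'=−3..3 at α=2.1855, β=2.7718, γ=5.5283.
cos(β/2)=0.183845, sin(β/2)=0.982955
d^3_{-3,1}: single k=4 term ⇒ +0.122203;  D = +0.063101+0.104651i
d^3_{-2,1}: k∈[3..4] ⇒ +0.037324 -0.533482 = -0.496158;  D = -0.199363+0.454343i
d^3_{-1,1}: k∈[2..4] ⇒ +0.006623 -0.252422 +0.901992 = +0.656193;  D = -0.642955+0.131142i
d^3_{0,1}: k∈[1..3] ⇒ +0.000715 -0.061329 +0.584400 = +0.523786;  D = +0.381500+0.358901i
d^3_{1,1}: k∈[0..2] ⇒ +0.000039 -0.008830 +0.189316 = +0.180525;  D = +0.025223-0.178754i
d^3_{2,1}: k∈[0..1] ⇒ -0.000653 +0.037324 = +0.036671;  D = -0.032619+0.016755i
d^3_{3,1}: single k=0 term ⇒ +0.004275;  D = +0.003789+0.001980i
Y_3^{m'}(θ=0.6633,φ=3.4932) and Σ D·Y over m':
  (+0.0631+0.1047i)·(-0.0481+0.0847i)  (-0.1994+0.4543i)·(+0.2329-0.1974i)  (-0.6430+0.1311i)·(-0.3931+0.1442i)  (+0.3815+0.3589i)·(+0.0307+0.0000i)  (+0.0252-0.1788i)·(+0.3931+0.1442i)  (-0.0326+0.0168i)·(+0.2329+0.1974i)  (+0.0038+0.0020i)·(+0.0481+0.0847i)
Y_3^1(R⁻¹ n̂) = +0.301758-0.056546i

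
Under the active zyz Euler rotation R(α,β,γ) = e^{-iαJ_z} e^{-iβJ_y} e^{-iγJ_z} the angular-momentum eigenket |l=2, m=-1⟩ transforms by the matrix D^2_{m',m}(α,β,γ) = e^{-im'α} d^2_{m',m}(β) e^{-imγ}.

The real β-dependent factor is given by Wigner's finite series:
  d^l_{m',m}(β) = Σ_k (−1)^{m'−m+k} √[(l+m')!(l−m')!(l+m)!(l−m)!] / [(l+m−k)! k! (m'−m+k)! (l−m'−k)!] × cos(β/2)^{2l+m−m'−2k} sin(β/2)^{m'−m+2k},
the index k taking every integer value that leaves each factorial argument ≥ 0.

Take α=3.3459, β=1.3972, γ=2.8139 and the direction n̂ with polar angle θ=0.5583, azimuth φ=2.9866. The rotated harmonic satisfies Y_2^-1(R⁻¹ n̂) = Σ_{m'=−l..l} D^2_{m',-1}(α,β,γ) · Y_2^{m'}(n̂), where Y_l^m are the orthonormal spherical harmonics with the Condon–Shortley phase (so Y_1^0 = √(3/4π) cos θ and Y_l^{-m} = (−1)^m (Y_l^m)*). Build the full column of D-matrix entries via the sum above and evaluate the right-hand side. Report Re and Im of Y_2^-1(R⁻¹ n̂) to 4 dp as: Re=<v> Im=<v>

Need the full column D^2_{m',-1} for m'=−2..2 at α=3.3459, β=1.3972, γ=2.8139.
cos(β/2)=0.765743, sin(β/2)=0.643146
d^2_{-2,-1}: single k=1 term ⇒ +0.577550;  D = -0.575660-0.046686i
d^2_{-1,-1}: k∈[0..1] ⇒ +0.343821 -0.727624 = -0.383803;  D = -0.380885+0.047236i
d^2_{0,-1}: k∈[0..1] ⇒ -0.707351 +0.498986 = -0.208365;  D = +0.197278-0.067064i
d^2_{1,-1}: k∈[0..1] ⇒ +0.727624 -0.171096 = +0.556529;  D = +0.479613-0.282304i
d^2_{2,-1}: single k=0 term ⇒ -0.407420;  D = +0.301879-0.273606i
Y_2^{m'}(θ=0.5583,φ=2.9866) and Σ D·Y over m':
  (-0.5757-0.0467i)·(+0.1032+0.0331i)  (-0.3809+0.0472i)·(-0.3430-0.0536i)  (+0.1973-0.0671i)·(+0.3653+0.0000i)  (+0.4796-0.2823i)·(+0.3430-0.0536i)  (+0.3019-0.2736i)·(+0.1032-0.0331i)
Y_2^-1(R⁻¹ n̂) = +0.318803-0.204884i

Re=0.3188 Im=-0.2049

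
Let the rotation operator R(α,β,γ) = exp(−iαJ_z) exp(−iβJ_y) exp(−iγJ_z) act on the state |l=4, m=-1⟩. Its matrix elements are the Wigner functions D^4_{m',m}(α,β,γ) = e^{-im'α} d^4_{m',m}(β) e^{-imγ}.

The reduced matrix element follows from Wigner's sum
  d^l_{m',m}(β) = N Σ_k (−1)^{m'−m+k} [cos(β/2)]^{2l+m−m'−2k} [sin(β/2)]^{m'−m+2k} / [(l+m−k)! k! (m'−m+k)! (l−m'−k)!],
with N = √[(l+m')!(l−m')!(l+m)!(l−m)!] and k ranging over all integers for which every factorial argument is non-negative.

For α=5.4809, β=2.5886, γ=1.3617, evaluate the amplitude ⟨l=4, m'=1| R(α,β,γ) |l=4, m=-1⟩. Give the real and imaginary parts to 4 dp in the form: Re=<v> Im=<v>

Re=-0.0076 Im=0.0113

First d^4_{1,-1}(β=2.5886), then the phase factors e^{-i(1)α} and e^{-i(-1)γ}:
c=cos(2.5886/2)=0.272987, s=sin(2.5886/2)=0.962018; N=√[120·6·6·120]=720.000000
Admissible k: 0..3 (factorial args all ≥0)
  k=0: (−1)^2·720.0000/(72)·0.2730^6·0.9620^2 = +0.003830
  k=1: (−1)^3·720.0000/(24)·0.2730^4·0.9620^4 = -0.142699
  k=2: (−1)^4·720.0000/(48)·0.2730^2·0.9620^6 = +0.886080
  k=3: (−1)^5·720.0000/(720)·0.2730^0·0.9620^8 = -0.733609
d^4_{1,-1}(2.5886) = +0.003830 -0.142699 +0.886080 -0.733609 = +0.013602
D = (+0.695066+0.718946i)·(+0.013602)·(+0.207576+0.978219i) = -0.007604+0.011278i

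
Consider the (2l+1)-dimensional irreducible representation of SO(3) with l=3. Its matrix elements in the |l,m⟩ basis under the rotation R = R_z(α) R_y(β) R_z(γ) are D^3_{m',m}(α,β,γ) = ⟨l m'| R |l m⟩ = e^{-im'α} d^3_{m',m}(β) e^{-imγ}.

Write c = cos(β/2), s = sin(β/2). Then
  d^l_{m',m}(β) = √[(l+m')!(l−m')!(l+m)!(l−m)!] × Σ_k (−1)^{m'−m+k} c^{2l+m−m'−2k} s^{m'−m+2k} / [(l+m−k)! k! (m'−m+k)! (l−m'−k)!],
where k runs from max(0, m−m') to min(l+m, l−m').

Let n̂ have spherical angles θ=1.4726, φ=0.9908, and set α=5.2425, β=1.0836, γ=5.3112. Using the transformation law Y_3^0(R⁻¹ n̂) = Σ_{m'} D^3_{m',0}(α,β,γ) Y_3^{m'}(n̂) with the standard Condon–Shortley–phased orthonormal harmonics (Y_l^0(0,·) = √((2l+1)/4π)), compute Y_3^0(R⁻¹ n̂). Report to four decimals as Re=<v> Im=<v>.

Need the full column D^3_{m',0} for m'=−3..3 at α=5.2425, β=1.0836, γ=5.3112.
cos(β/2)=0.856782, sin(β/2)=0.515679
d^3_{-3,0}: single k=3 term ⇒ +0.385713;  D = -0.385639-0.007535i
d^3_{-2,0}: k∈[2..3] ⇒ +0.784875 -0.284328 = +0.500548;  D = -0.244607-0.436710i
d^3_{-1,0}: k∈[1..3] ⇒ +0.824748 -0.896316 +0.108233 = +0.036665;  D = +0.018539-0.031633i
d^3_{0,0}: k∈[0..3] ⇒ +0.395568 -1.289682 +0.467198 -0.018805 = -0.445720;  D = -0.445720+0.000000i
d^3_{1,0}: k∈[0..2] ⇒ -0.824748 +0.896316 -0.108233 = -0.036665;  D = -0.018539-0.031633i
d^3_{2,0}: k∈[0..1] ⇒ +0.784875 -0.284328 = +0.500548;  D = -0.244607+0.436710i
d^3_{3,0}: single k=0 term ⇒ -0.385713;  D = +0.385639-0.007535i
Y_3^{m'}(θ=1.4726,φ=0.9908) and Σ D·Y over m':
  (-0.3856-0.0075i)·(-0.4054-0.0692i)  (-0.2446-0.4367i)·(-0.0396-0.0910i)  (+0.0185-0.0316i)·(-0.1678+0.2561i)  (-0.4457+0.0000i)·(-0.1080+0.0000i)  (-0.0185-0.0316i)·(+0.1678+0.2561i)  (-0.2446+0.4367i)·(-0.0396+0.0910i)  (+0.3856-0.0075i)·(+0.4054-0.0692i)
Y_3^0(R⁻¹ n̂) = +0.309640+0.000000i

Re=0.3096 Im=0.0000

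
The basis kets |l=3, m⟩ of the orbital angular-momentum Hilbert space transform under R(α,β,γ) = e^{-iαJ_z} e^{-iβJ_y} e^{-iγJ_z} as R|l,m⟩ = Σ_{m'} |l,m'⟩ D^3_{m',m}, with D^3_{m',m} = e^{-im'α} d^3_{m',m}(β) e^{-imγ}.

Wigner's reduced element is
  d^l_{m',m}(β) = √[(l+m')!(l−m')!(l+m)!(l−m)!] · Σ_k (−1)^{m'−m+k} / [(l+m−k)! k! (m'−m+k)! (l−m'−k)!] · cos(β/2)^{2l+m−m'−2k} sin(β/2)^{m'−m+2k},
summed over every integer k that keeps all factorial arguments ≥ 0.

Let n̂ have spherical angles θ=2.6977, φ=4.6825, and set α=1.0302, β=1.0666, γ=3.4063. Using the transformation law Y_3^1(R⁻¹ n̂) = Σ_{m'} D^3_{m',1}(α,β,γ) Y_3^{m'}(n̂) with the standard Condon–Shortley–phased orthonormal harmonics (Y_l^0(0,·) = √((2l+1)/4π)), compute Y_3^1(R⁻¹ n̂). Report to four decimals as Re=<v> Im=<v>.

Need the full column D^3_{m',1} for m'=−3..3 at α=1.0302, β=1.0666, γ=3.4063.
cos(β/2)=0.861134, sin(β/2)=0.508378
d^3_{-3,1}: single k=4 term ⇒ +0.191838;  D = +0.182357-0.059562i
d^3_{-2,1}: k∈[3..4] ⇒ +0.530643 -0.092471 = +0.438172;  D = +0.097715-0.427138i
d^3_{-1,1}: k∈[2..4] ⇒ +0.852722 -0.396258 +0.017263 = +0.473728;  D = -0.341577-0.328242i
d^3_{0,1}: k∈[1..3] ⇒ +0.833933 -0.871935 +0.101297 = +0.063295;  D = -0.061090+0.016560i
d^3_{1,1}: k∈[0..2] ⇒ +0.407779 -1.136963 +0.297194 = -0.431991;  D = +0.117675-0.415654i
d^3_{2,1}: k∈[0..1] ⇒ -0.761273 +0.530643 = -0.230631;  D = -0.157933-0.168071i
d^3_{3,1}: single k=0 term ⇒ +0.550430;  D = +0.537908-0.116742i
Y_3^{m'}(θ=2.6977,φ=4.6825) and Σ D·Y over m':
  (+0.1824-0.0596i)·(+0.0030-0.0329i)  (+0.0977-0.4271i)·(+0.1699+0.0102i)  (-0.3416-0.3282i)·(-0.0128+0.4270i)  (-0.0611+0.0166i)·(-0.3632+0.0000i)  (+0.1177-0.4157i)·(+0.0128+0.4270i)  (-0.1579-0.1681i)·(+0.1699-0.0102i)  (+0.5379-0.1167i)·(-0.0030-0.0329i)
Y_3^1(R⁻¹ n̂) = +0.331236-0.224809i

Re=0.3312 Im=-0.2248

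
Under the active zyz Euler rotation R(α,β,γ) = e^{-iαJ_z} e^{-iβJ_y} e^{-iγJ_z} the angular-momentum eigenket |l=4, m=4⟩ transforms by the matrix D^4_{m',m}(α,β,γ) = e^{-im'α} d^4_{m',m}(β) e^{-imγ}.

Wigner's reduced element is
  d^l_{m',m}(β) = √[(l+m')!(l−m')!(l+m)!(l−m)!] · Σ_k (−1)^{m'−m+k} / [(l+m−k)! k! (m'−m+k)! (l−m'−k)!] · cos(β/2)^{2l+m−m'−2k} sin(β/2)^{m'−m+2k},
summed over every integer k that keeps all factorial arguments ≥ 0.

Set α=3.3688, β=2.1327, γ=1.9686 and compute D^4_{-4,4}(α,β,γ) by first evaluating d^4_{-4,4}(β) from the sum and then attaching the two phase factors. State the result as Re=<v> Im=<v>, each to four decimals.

Re=0.2677 Im=-0.2176

D^4_{-4,4}(3.3688,2.1327,1.9686) = e^{-i·-4·3.3688}·d^4_{-4,4}(2.1327)·e^{-i·4·1.9686}. Compute d first:
With c≡cos(β/2)=0.483323 and s≡sin(β/2)=0.875442, N=[1·40320·40320·1]^{1/2}=40320.000000
k: max(0,(4)−(-4))=8 … min(4+(4),4−(-4))=8
  k=8: (−1)^0·40320.0000/(40320)·0.4833^0·0.8754^8 = +0.345001
d^4_{-4,4}(2.1327) = +0.345001
D = (+0.614670+0.788785i)·(+0.345001)·(-0.020417-0.999792i) = +0.267745-0.217573i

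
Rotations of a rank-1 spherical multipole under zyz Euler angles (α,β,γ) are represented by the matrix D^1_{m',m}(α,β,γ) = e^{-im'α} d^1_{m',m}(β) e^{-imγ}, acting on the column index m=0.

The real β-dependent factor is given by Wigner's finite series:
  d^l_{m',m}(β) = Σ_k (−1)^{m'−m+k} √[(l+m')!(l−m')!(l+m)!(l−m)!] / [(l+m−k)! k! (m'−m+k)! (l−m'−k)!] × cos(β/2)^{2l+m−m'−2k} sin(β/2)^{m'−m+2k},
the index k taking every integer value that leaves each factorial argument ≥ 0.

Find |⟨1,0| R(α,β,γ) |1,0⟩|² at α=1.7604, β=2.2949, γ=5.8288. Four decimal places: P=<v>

Split into d^1_{0,0}(β=2.2949) × two z-phases.
With c≡cos(β/2)=0.410814 and s≡sin(β/2)=0.911719, N=[1·1·1·1]^{1/2}=1.000000
The bounds max(0,m−m')=0 and min(l+m,l−m')=1 give 2 terms
  k=0: (−1)^0·1.0000/(1)·0.4108^2·0.9117^0 = +0.168768
  k=1: (−1)^1·1.0000/(1)·0.4108^0·0.9117^2 = -0.831232
d^1_{0,0}(2.2949) = +0.168768 -0.831232 = -0.662464
|D^1_{0,0}|² = |d^1_{0,0}(β)|² = (-0.662464)² = 0.438859 (the z-rotation phases have unit modulus)

P=0.4389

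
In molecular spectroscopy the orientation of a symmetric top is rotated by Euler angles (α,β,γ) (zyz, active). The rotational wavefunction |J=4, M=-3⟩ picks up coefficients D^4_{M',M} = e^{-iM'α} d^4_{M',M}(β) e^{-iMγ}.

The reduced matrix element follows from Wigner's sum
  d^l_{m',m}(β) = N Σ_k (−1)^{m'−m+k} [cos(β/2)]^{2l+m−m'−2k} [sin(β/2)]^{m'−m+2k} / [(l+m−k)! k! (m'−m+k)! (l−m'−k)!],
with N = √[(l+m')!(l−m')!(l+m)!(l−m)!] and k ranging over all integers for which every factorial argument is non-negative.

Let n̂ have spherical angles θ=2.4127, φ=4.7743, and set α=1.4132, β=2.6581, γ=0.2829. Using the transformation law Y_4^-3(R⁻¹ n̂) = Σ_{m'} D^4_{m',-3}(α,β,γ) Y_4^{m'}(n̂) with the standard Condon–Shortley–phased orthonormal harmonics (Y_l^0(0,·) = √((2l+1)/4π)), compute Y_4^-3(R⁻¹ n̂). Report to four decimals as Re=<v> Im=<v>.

Re=0.0918 Im=0.3532

Need the full column D^4_{m',-3} for m'=−4..4 at α=1.4132, β=2.6581, γ=0.2829.
cos(β/2)=0.239399, sin(β/2)=0.970921
d^4_{-4,-3}: single k=1 term ⇒ +0.000124;  D = +0.000121+0.000027i
d^4_{-3,-3}: k∈[0..1] ⇒ +0.000011 -0.001242 = -0.001231;  D = -0.000452+0.001145i
d^4_{-2,-3}: k∈[0..1] ⇒ -0.000164 +0.008079 = +0.007915;  D = -0.006815-0.004025i
d^4_{-1,-3}: k∈[0..1] ⇒ +0.001409 -0.038614 = -0.037205;  D = +0.023714-0.028668i
d^4_{0,-3}: k∈[0..1] ⇒ -0.008516 +0.140071 = +0.131555;  D = +0.086953+0.098722i
d^4_{1,-3}: k∈[0..1] ⇒ +0.038614 -0.381081 = -0.342468;  D = -0.289336+0.183218i
d^4_{2,-3}: k∈[0..1] ⇒ -0.132883 +0.728575 = +0.595691;  D = -0.235755-0.547054i
d^4_{3,-3}: k∈[0..1] ⇒ +0.336082 -0.789719 = -0.453637;  D = +0.439612-0.111927i
d^4_{4,-3}: single k=0 term ⇒ -0.550751;  D = -0.050439-0.548436i
Y_4^{m'}(θ=2.4127,φ=4.7743) and Σ D·Y over m':
  (+0.0001+0.0000i)·(+0.0844-0.0213i)  (-0.0005+0.0011i)·(+0.0509+0.2711i)  (-0.0068-0.0040i)·(-0.4263+0.0531i)  (+0.0237-0.0287i)·(-0.0130-0.2099i)  (+0.0870+0.0987i)·(-0.3022+0.0000i)  (-0.2893+0.1832i)·(+0.0130-0.2099i)  (-0.2358-0.5471i)·(-0.4263-0.0531i)  (+0.4396-0.1119i)·(-0.0509+0.2711i)  (-0.0504-0.5484i)·(+0.0844+0.0213i)
Y_4^-3(R⁻¹ n̂) = +0.091756+0.353174i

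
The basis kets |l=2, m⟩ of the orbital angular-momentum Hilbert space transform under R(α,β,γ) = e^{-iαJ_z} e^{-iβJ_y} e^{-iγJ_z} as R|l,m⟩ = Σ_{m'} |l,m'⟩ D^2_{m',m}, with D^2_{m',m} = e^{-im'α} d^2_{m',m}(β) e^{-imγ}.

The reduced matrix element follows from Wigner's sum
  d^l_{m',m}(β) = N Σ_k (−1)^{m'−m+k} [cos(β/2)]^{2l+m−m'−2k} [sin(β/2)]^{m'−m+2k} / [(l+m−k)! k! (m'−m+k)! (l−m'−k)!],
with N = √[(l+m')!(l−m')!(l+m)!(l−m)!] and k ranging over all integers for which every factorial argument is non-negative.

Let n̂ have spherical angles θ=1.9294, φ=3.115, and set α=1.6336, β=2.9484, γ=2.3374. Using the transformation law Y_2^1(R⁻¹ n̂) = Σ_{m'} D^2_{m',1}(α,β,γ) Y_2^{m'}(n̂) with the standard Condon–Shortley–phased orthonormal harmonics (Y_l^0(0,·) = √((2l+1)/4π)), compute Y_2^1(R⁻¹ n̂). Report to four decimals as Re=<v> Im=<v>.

Need the full column D^2_{m',1} for m'=−2..2 at α=1.6336, β=2.9484, γ=2.3374.
cos(β/2)=0.096446, sin(β/2)=0.995338
d^2_{-2,1}: single k=3 term ⇒ +0.190207;  D = +0.113743+0.152451i
d^2_{-1,1}: k∈[2..3] ⇒ +0.027646 -0.981483 = -0.953837;  D = -0.727194+0.617246i
d^2_{0,1}: k∈[1..2] ⇒ +0.002187 -0.232955 = -0.230768;  D = +0.160082+0.166216i
d^2_{1,1}: k∈[0..1] ⇒ +0.000087 -0.027646 = -0.027559;  D = +0.018611-0.020326i
d^2_{2,1}: single k=0 term ⇒ -0.001786;  D = -0.001390-0.001121i
Y_2^{m'}(θ=1.9294,φ=3.115) and Σ D·Y over m':
  (+0.1137+0.1525i)·(+0.3382+0.0180i)  (-0.7272+0.6172i)·(+0.2538+0.0068i)  (+0.1601+0.1662i)·(-0.1988+0.0000i)  (+0.0186-0.0203i)·(-0.2538+0.0068i)  (-0.0014-0.0011i)·(+0.3382-0.0180i)
Y_2^1(R⁻¹ n̂) = -0.189913+0.177237i

Re=-0.1899 Im=0.1772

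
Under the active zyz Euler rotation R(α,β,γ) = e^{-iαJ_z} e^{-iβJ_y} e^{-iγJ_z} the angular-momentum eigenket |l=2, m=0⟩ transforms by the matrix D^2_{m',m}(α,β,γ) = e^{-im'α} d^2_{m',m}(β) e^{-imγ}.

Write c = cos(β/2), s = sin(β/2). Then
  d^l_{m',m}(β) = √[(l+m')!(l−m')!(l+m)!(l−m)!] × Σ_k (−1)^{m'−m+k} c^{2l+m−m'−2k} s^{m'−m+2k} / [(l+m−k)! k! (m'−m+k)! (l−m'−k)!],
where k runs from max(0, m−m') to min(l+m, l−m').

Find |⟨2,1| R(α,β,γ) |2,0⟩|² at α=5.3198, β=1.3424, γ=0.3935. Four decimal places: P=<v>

P=0.0730

Split into d^2_{1,0}(β=1.3424) × two z-phases.
c=cos(1.3424/2)=0.783076, s=sin(1.3424/2)=0.621926; N=√[6·1·2·2]=4.898979
k: max(0,(0)−(1))=0 … min(2+(0),2−(1))=1
  k=0: (−1)^1·4.8990/(2)·0.7831^3·0.6219^1 = -0.731520
  k=1: (−1)^2·4.8990/(2)·0.7831^1·0.6219^3 = +0.461419
d^2_{1,0}(1.3424) = -0.731520 +0.461419 = -0.270100
|D^2_{1,0}|² = |d^2_{1,0}(β)|² = (-0.270100)² = 0.072954 (the z-rotation phases have unit modulus)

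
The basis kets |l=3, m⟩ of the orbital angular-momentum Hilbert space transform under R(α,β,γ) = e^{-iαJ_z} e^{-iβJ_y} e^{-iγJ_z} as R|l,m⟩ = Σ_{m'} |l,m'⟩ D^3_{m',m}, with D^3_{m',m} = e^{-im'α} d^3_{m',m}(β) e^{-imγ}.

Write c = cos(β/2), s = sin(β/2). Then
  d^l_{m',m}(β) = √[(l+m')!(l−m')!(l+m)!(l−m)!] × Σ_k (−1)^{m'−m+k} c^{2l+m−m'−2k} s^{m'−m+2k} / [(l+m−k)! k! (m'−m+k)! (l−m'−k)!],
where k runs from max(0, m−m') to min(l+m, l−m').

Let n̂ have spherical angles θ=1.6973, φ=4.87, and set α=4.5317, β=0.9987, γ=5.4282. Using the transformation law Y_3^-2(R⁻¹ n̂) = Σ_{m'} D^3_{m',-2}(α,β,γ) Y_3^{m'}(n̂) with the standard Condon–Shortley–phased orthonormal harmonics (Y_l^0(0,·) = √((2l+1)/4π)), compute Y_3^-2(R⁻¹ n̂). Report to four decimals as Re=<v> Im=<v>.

Re=-0.3206 Im=-0.1531

Need the full column D^3_{m',-2} for m'=−3..3 at α=4.5317, β=0.9987, γ=5.4282.
cos(β/2)=0.877894, sin(β/2)=0.478855
d^3_{-3,-2}: single k=1 term ⇒ +0.611632;  D = +0.475110-0.385180i
d^3_{-2,-2}: k∈[0..1] ⇒ +0.457775 -0.680999 = -0.223223;  D = -0.107127-0.195838i
d^3_{-1,-2}: k∈[0..1] ⇒ -0.789613 +0.469860 = -0.319753;  D = +0.303535-0.100542i
d^3_{0,-2}: k∈[0..1] ⇒ +0.745997 -0.221953 = +0.524044;  D = -0.072698-0.518977i
d^3_{1,-2}: k∈[0..1] ⇒ -0.469860 +0.069898 = -0.399962;  D = -0.399618-0.016600i
d^3_{2,-2}: k∈[0..1] ⇒ +0.202614 -0.012057 = +0.190558;  D = -0.041995+0.185873i
d^3_{3,-2}: single k=0 term ⇒ -0.054142;  D = +0.049807+0.021228i
Y_3^{m'}(θ=1.6973,φ=4.87) and Σ D·Y over m':
  (+0.4751-0.3852i)·(-0.1855-0.3626i)  (-0.1071-0.1958i)·(+0.1206-0.0393i)  (+0.3035-0.1005i)·(-0.0463-0.2914i)  (-0.0727-0.5190i)·(+0.1375+0.0000i)  (-0.3996-0.0166i)·(+0.0463-0.2914i)  (-0.0420+0.1859i)·(+0.1206+0.0393i)  (+0.0498+0.0212i)·(+0.1855-0.3626i)
Y_3^-2(R⁻¹ n̂) = -0.320569-0.153068i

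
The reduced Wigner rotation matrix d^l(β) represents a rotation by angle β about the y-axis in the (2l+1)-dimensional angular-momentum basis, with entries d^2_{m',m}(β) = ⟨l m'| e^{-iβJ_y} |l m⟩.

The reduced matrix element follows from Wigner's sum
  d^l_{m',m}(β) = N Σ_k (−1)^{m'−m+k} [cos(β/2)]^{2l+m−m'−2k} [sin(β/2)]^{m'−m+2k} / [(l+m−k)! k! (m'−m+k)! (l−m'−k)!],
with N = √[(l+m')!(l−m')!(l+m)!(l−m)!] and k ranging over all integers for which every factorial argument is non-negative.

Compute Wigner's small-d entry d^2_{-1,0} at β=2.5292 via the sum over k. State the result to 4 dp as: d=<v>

d^2_{-1,0}(β=2.5292) via Wigner's sum:
With c≡cos(β/2)=0.301434 and s≡sin(β/2)=0.953487, N=[1·6·2·2]^{1/2}=4.898979
The bounds max(0,m−m')=1 and min(l+m,l−m')=2 give 2 terms
  k=1: (−1)^0·4.8990/(2)·0.3014^3·0.9535^1 = +0.063969
  k=2: (−1)^1·4.8990/(2)·0.3014^1·0.9535^3 = -0.640048
d^2_{-1,0}(2.5292) = +0.063969 -0.640048 = -0.576079

d=-0.5761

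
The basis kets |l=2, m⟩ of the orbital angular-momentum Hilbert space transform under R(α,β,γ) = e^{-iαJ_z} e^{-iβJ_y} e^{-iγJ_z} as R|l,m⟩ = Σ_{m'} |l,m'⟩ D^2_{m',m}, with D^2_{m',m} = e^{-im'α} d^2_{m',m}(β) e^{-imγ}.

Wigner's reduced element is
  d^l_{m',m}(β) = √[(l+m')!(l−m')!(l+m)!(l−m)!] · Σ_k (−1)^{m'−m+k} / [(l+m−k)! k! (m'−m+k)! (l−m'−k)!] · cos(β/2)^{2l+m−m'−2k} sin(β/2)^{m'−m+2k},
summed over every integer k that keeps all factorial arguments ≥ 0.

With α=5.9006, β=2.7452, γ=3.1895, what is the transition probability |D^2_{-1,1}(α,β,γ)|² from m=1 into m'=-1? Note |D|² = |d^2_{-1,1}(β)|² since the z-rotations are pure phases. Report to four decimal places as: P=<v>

First d^2_{-1,1}(β=2.7452), then the phase factors e^{-i(-1)α} and e^{-i(1)γ}:
c=cos(2.7452/2)=0.196901, s=sin(2.7452/2)=0.980423; N=√[1·6·6·1]=6.000000
Admissible k: 2..3 (factorial args all ≥0)
  k=2: (−1)^0·6.0000/(2)·0.1969^2·0.9804^2 = +0.111801
  k=3: (−1)^1·6.0000/(6)·0.1969^0·0.9804^4 = -0.923963
d^2_{-1,1}(2.7452) = +0.111801 -0.923963 = -0.812162
|D^2_{-1,1}|² = |d^2_{-1,1}(β)|² = (-0.812162)² = 0.659607 (the z-rotation phases have unit modulus)

P=0.6596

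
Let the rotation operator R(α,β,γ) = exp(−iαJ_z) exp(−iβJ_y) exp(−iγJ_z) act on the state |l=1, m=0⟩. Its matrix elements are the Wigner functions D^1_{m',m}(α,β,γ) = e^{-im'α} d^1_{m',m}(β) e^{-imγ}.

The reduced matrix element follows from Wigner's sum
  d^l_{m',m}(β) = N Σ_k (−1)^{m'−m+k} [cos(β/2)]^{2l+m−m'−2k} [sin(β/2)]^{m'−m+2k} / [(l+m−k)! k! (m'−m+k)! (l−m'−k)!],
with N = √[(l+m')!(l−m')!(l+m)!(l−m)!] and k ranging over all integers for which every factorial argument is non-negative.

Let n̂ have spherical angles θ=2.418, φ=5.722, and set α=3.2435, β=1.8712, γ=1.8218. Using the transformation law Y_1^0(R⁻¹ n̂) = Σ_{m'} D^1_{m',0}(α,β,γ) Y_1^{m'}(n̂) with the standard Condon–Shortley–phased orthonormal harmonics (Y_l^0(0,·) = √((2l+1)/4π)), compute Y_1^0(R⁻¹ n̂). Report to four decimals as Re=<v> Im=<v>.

Need the full column D^1_{m',0} for m'=−1..1 at α=3.2435, β=1.8712, γ=1.8218.
cos(β/2)=0.593336, sin(β/2)=0.804955
d^1_{-1,0}: single k=1 term ⇒ +0.675441;  D = -0.671936-0.068713i
d^1_{0,0}: k∈[0..1] ⇒ +0.352047 -0.647953 = -0.295906;  D = -0.295906+0.000000i
d^1_{1,0}: single k=0 term ⇒ -0.675441;  D = +0.671936-0.068713i
Y_1^{m'}(θ=2.418,φ=5.722) and Σ D·Y over m':
  (-0.6719-0.0687i)·(+0.1937+0.1217i)  (-0.2959+0.0000i)·(-0.3662+0.0000i)  (+0.6719-0.0687i)·(-0.1937+0.1217i)
Y_1^0(R⁻¹ n̂) = -0.135173+0.000000i

Re=-0.1352 Im=0.0000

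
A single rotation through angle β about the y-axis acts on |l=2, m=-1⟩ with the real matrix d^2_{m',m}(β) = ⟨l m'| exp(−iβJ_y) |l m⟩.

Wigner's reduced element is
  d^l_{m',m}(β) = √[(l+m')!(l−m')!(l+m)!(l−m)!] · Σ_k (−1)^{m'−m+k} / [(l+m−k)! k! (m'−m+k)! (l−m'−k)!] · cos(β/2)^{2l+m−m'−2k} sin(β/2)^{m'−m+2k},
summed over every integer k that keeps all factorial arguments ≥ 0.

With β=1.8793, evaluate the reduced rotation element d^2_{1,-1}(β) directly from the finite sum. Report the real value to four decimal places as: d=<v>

d=0.2560

d^2_{1,-1}(β=1.8793) via Wigner's sum:
c=cos(1.8793/2)=0.590071, s=sin(1.8793/2)=0.807352; N=√[6·1·1·6]=6.000000
k: max(0,(-1)−(1))=0 … min(2+(-1),2−(1))=1
  k=0: (−1)^2·6.0000/(2)·0.5901^2·0.8074^2 = +0.680855
  k=1: (−1)^3·6.0000/(6)·0.5901^0·0.8074^4 = -0.424865
d^2_{1,-1}(1.8793) = +0.680855 -0.424865 = +0.255990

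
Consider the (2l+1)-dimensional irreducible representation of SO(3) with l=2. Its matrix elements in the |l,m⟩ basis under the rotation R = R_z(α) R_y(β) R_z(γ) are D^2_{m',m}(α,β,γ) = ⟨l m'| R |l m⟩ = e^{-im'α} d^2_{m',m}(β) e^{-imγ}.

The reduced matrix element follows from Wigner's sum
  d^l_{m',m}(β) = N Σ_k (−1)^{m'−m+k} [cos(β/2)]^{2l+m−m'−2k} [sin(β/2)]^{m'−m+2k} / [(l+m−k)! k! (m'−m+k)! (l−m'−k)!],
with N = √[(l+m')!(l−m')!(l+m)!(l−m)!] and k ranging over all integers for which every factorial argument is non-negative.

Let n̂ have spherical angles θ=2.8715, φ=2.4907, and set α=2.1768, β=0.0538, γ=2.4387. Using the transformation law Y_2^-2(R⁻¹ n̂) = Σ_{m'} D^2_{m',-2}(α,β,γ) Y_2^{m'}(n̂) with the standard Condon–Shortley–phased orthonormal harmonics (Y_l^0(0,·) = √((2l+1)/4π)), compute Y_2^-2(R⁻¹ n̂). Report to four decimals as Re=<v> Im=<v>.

Re=-0.0137 Im=-0.0361

Need the full column D^2_{m',-2} for m'=−2..2 at α=2.1768, β=0.0538, γ=2.4387.
cos(β/2)=0.999638, sin(β/2)=0.026897
d^2_{-2,-2}: single k=0 term ⇒ +0.998554;  D = -0.979864+0.192289i
d^2_{-1,-2}: single k=0 term ⇒ -0.053735;  D = -0.038539-0.037446i
d^2_{0,-2}: single k=0 term ⇒ +0.001771;  D = +0.000291-0.001747i
d^2_{1,-2}: single k=0 term ⇒ -0.000039;  D = +0.000035-0.000017i
d^2_{2,-2}: single k=0 term ⇒ +0.000001;  D = +0.000000+0.000000i
Y_2^{m'}(θ=2.8715,φ=2.4907) and Σ D·Y over m':
  (-0.9799+0.1923i)·(+0.0073+0.0265i)  (-0.0385-0.0374i)·(+0.1580+0.1204i)  (+0.0003-0.0017i)·(+0.5634+0.0000i)  (+0.0000-0.0000i)·(-0.1580+0.1204i)  (+0.0000+0.0000i)·(+0.0073-0.0265i)
Y_2^-2(R⁻¹ n̂) = -0.013683-0.036106i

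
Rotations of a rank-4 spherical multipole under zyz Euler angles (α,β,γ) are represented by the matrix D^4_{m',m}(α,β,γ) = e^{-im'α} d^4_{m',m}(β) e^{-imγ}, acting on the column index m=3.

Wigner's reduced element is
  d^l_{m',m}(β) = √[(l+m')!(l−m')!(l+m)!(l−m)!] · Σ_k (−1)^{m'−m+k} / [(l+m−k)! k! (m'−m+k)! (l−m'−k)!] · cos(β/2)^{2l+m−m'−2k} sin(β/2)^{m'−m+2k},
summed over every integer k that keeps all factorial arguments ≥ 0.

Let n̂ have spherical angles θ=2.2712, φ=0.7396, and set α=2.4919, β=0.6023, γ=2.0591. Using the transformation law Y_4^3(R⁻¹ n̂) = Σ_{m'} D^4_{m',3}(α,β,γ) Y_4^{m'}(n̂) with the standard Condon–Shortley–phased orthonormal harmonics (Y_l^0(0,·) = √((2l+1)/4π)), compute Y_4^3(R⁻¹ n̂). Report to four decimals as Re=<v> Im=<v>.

Need the full column D^4_{m',3} for m'=−4..4 at α=2.4919, β=0.6023, γ=2.0591.
cos(β/2)=0.954996, sin(β/2)=0.296619
d^4_{-4,3}: single k=7 term ⇒ +0.000546;  D = -0.000435-0.000330i
d^4_{-3,3}: k∈[6..7] ⇒ +0.004348 -0.000060 = +0.004288;  D = +0.001154+0.004130i
d^4_{-2,3}: k∈[5..6] ⇒ +0.022448 -0.000722 = +0.021726;  D = +0.008004-0.020198i
d^4_{-1,3}: k∈[4..5] ⇒ +0.085176 -0.004930 = +0.080246;  D = -0.068670+0.041519i
d^4_{0,3}: k∈[3..4] ⇒ +0.245283 -0.023663 = +0.221620;  D = +0.220379+0.023423i
d^4_{1,3}: k∈[2..3] ⇒ +0.529757 -0.085176 = +0.444580;  D = -0.323599-0.304853i
d^4_{2,3}: k∈[1..2] ⇒ +0.804032 -0.232696 = +0.571336;  D = +0.094140+0.563527i
d^4_{3,3}: k∈[0..1] ⇒ +0.691851 -0.467202 = +0.224649;  D = +0.104568-0.198829i
d^4_{4,3}: single k=0 term ⇒ -0.607791;  D = +0.550690-0.257197i
Y_4^{m'}(θ=2.2712,φ=0.7396) and Σ D·Y over m':
  (-0.0004-0.0003i)·(-0.1487-0.0275i)  (+0.0012+0.0041i)·(+0.2176+0.2875i)  (+0.0080-0.0202i)·(+0.0341-0.3715i)  (-0.0687+0.0415i)·(+0.0159-0.0145i)  (+0.2204+0.0234i)·(-0.3621+0.0000i)  (-0.3236-0.3049i)·(-0.0159-0.0145i)  (+0.0941+0.5635i)·(+0.0341+0.3715i)  (+0.1046-0.1988i)·(-0.2176+0.2875i)  (+0.5507-0.2572i)·(-0.1487+0.0275i)
Y_4^3(R⁻¹ n̂) = -0.334228+0.181280i

Re=-0.3342 Im=0.1813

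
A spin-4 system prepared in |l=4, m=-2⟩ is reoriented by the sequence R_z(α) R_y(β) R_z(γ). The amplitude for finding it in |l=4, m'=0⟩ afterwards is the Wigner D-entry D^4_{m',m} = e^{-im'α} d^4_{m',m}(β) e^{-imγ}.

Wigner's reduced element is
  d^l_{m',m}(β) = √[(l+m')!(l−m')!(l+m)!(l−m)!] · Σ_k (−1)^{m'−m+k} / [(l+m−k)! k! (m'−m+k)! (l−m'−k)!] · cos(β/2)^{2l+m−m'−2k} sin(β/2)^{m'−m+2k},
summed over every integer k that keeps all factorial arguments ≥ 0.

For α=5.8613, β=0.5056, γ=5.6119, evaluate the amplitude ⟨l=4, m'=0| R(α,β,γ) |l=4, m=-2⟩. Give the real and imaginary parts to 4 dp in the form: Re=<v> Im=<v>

First d^4_{0,-2}(β=0.5056), then the phase factors e^{-i(0)α} and e^{-i(-2)γ}:
c=cos(0.5056/2)=0.968216, s=sin(0.5056/2)=0.250116; N=√[24·24·2·720]=910.735966
Admissible k: 0..2 (factorial args all ≥0)
  k=0: (−1)^2·910.7360/(96)·0.9682^6·0.2501^2 = +0.488919
  k=1: (−1)^3·910.7360/(36)·0.9682^4·0.2501^4 = -0.087005
  k=2: (−1)^4·910.7360/(96)·0.9682^2·0.2501^6 = +0.002177
d^4_{0,-2}(0.5056) = +0.488919 -0.087005 +0.002177 = +0.404092
D = (+1.000000+0.000000i)·(+0.404092)·(+0.226250-0.974069i) = +0.091426-0.393613i

Re=0.0914 Im=-0.3936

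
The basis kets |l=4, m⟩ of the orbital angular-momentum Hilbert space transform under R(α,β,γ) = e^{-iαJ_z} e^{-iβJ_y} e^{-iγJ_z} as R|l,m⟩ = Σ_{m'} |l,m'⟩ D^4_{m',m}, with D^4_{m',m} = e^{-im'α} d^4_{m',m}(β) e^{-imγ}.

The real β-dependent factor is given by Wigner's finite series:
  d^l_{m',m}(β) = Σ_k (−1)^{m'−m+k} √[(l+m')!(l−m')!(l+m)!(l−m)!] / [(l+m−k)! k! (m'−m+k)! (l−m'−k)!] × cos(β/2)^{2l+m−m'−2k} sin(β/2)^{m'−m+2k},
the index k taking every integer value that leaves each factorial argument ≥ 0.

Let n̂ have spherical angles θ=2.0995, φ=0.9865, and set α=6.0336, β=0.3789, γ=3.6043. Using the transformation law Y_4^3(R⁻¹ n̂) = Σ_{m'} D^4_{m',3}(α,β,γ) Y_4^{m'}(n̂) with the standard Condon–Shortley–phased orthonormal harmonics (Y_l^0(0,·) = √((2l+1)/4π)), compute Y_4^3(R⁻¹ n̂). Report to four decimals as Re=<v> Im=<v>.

Re=0.0877 Im=-0.3574

Need the full column D^4_{m',3} for m'=−4..4 at α=6.0336, β=0.3789, γ=3.6043.
cos(β/2)=0.982108, sin(β/2)=0.188319
d^4_{-4,3}: single k=7 term ⇒ +0.000023;  D = +0.000017+0.000016i
d^4_{-3,3}: k∈[6..7] ⇒ +0.000301 -0.000002 = +0.000300;  D = +0.000161+0.000253i
d^4_{-2,3}: k∈[5..6] ⇒ +0.002518 -0.000031 = +0.002488;  D = +0.000774+0.002364i
d^4_{-1,3}: k∈[4..5] ⇒ +0.015479 -0.000341 = +0.015137;  D = +0.001012+0.015103i
d^4_{0,3}: k∈[3..4] ⇒ +0.072201 -0.002655 = +0.069546;  D = -0.012634+0.068389i
d^4_{1,3}: k∈[2..3] ⇒ +0.252588 -0.015479 = +0.237110;  D = -0.099331+0.215301i
d^4_{2,3}: k∈[1..2] ⇒ +0.620972 -0.068496 = +0.552477;  D = -0.348186+0.428949i
d^4_{3,3}: k∈[0..1] ⇒ +0.865513 -0.222762 = +0.642752;  D = -0.515792+0.383522i
d^4_{4,3}: single k=0 term ⇒ -0.469411;  D = +0.434202-0.178369i
Y_4^{m'}(θ=2.0995,φ=0.9865) and Σ D·Y over m':
  (+0.0000+0.0000i)·(-0.1706+0.1772i)  (+0.0002+0.0003i)·(+0.3997+0.0736i)  (+0.0008+0.0024i)·(-0.0763-0.1793i)  (+0.0010+0.0151i)·(+0.1385-0.2095i)  (-0.0126+0.0684i)·(-0.2504+0.0000i)  (-0.0993+0.2153i)·(-0.1385-0.2095i)  (-0.3482+0.4289i)·(-0.0763+0.1793i)  (-0.5158+0.3835i)·(-0.3997+0.0736i)  (+0.4342-0.1784i)·(-0.1706-0.1772i)
Y_4^3(R⁻¹ n̂) = +0.087662-0.357379i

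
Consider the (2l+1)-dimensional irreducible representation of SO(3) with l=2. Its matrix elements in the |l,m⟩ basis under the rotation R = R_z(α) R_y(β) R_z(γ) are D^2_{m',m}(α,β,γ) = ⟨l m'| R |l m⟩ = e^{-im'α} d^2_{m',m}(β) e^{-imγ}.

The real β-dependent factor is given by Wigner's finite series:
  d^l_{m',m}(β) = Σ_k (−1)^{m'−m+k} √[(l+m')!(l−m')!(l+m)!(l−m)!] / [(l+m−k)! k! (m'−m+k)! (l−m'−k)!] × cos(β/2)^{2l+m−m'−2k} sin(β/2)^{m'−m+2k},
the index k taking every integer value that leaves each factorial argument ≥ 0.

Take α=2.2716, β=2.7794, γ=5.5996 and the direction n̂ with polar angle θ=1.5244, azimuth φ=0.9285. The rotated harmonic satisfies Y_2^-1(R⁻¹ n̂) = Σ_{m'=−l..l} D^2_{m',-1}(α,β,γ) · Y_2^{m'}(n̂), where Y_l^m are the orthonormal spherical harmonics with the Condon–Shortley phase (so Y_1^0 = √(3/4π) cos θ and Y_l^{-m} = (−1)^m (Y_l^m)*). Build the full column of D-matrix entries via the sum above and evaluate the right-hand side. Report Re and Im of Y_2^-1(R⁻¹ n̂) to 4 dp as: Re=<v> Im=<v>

Need the full column D^2_{m',-1} for m'=−2..2 at α=2.2716, β=2.7794, γ=5.5996.
cos(β/2)=0.180108, sin(β/2)=0.983647
d^2_{-2,-1}: single k=1 term ⇒ +0.011494;  D = -0.008656-0.007562i
d^2_{-1,-1}: k∈[0..1] ⇒ +0.001052 -0.094160 = -0.093108;  D = +0.001603-0.093094i
d^2_{0,-1}: k∈[0..1] ⇒ -0.014077 +0.419881 = +0.405804;  D = +0.314625-0.256296i
d^2_{1,-1}: k∈[0..1] ⇒ +0.094160 -0.936174 = -0.842015;  D = +0.827428+0.156050i
d^2_{2,-1}: single k=0 term ⇒ -0.342832;  D = -0.168676-0.298466i
Y_2^{m'}(θ=1.5244,φ=0.9285) and Σ D·Y over m':
  (-0.0087-0.0076i)·(-0.1088-0.3698i)  (+0.0016-0.0931i)·(+0.0214-0.0287i)  (+0.3146-0.2563i)·(-0.3134+0.0000i)  (+0.8274+0.1561i)·(-0.0214-0.0287i)  (-0.1687-0.2985i)·(-0.1088+0.3698i)
Y_2^-1(R⁻¹ n̂) = +0.012371+0.025341i

Re=0.0124 Im=0.0253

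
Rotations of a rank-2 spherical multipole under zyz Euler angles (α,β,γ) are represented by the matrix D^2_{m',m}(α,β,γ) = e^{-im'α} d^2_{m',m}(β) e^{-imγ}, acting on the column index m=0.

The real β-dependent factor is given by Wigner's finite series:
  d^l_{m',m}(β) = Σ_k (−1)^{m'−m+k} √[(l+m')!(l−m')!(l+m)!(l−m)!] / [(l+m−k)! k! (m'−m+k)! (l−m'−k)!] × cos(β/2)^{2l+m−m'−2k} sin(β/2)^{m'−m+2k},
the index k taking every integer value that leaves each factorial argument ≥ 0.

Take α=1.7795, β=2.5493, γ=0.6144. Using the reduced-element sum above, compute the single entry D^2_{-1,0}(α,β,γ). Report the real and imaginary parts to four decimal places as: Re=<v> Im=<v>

Re=0.1175 Im=-0.5550

Split into d^2_{-1,0}(β=2.5493) × two z-phases.
c=cos(2.5493/2)=0.291836, s=sin(2.5493/2)=0.956468; N=√[1·6·2·2]=4.898979
Admissible k: 1..2 (factorial args all ≥0)
  k=1: (−1)^0·4.8990/(2)·0.2918^3·0.9565^1 = +0.058232
  k=2: (−1)^1·4.8990/(2)·0.2918^1·0.9565^3 = -0.625499
d^2_{-1,0}(2.5493) = +0.058232 -0.625499 = -0.567267
Attach z-rotation phases: D = e^{-i(-1)(1.7795)}·(-0.567267)·e^{-i(0)(0.6144)} = +0.117533-0.554957i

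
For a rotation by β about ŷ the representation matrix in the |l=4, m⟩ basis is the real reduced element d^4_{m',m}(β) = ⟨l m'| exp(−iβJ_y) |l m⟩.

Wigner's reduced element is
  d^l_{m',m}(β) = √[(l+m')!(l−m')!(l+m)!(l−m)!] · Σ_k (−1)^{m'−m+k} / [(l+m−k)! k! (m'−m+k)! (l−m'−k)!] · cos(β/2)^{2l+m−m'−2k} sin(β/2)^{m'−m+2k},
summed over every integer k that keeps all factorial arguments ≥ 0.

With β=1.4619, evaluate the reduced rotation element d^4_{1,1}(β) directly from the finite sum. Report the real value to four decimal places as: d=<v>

d^4_{1,1}(β=1.4619) via Wigner's sum:
Half-angle: c=0.744541, s=0.667577. N=√(120·6·120·6)=720.000000
The bounds max(0,m−m')=0 and min(l+m,l−m')=3 give 4 terms
  k=0: (−1)^0·720.0000/(720)·0.7445^8·0.6676^0 = +0.094429
  k=1: (−1)^1·720.0000/(48)·0.7445^6·0.6676^2 = -1.138740
  k=2: (−1)^2·720.0000/(24)·0.7445^4·0.6676^4 = +1.830968
  k=3: (−1)^3·720.0000/(72)·0.7445^2·0.6676^6 = -0.490666
d^4_{1,1}(1.4619) = +0.094429 -1.138740 +1.830968 -0.490666 = +0.295992

d=0.2960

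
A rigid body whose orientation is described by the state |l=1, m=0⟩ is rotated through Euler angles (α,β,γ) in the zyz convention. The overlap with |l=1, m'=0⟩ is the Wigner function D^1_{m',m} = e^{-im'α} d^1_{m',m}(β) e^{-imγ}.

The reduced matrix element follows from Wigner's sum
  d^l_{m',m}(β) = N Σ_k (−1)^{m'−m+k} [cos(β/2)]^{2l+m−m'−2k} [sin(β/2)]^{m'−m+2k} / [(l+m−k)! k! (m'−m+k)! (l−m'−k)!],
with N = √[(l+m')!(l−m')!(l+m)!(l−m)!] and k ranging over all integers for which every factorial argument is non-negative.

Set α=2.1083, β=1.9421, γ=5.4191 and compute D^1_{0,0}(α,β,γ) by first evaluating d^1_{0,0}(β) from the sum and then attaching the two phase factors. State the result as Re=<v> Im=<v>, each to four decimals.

First d^1_{0,0}(β=1.9421), then the phase factors e^{-i(0)α} and e^{-i(0)γ}:
c=cos(1.9421/2)=0.564433, s=sin(1.9421/2)=0.825479; N=√[1·1·1·1]=1.000000
k∈{0,1} keeps every argument non-negative
  k=0: (−1)^0·1.0000/(1)·0.5644^2·0.8255^0 = +0.318585
  k=1: (−1)^1·1.0000/(1)·0.5644^0·0.8255^2 = -0.681415
d^1_{0,0}(1.9421) = +0.318585 -0.681415 = -0.362831
D = (+1.000000+0.000000i)·(-0.362831)·(+1.000000+0.000000i) = -0.362831+0.000000i

Re=-0.3628 Im=0.0000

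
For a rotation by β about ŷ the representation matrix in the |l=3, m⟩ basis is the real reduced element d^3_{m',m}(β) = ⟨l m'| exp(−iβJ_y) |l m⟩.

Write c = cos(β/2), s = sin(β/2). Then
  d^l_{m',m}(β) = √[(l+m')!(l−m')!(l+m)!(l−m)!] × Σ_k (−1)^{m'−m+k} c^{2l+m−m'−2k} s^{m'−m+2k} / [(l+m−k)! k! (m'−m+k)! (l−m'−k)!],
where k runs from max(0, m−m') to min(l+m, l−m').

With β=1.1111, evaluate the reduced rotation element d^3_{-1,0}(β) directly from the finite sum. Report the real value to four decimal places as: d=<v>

d=-0.0061

d^3_{-1,0}(β=1.1111) via Wigner's sum:
c=cos(1.1111/2)=0.849610, s=sin(1.1111/2)=0.527411; N=√[2·24·6·6]=41.569219
k: max(0,(0)−(-1))=1 … min(3+(0),3−(-1))=3
  k=1: (−1)^0·41.5692/(12)·0.8496^5·0.5274^1 = +0.808796
  k=2: (−1)^1·41.5692/(4)·0.8496^3·0.5274^3 = -0.935014
  k=3: (−1)^2·41.5692/(12)·0.8496^1·0.5274^5 = +0.120103
d^3_{-1,0}(1.1111) = +0.808796 -0.935014 +0.120103 = -0.006115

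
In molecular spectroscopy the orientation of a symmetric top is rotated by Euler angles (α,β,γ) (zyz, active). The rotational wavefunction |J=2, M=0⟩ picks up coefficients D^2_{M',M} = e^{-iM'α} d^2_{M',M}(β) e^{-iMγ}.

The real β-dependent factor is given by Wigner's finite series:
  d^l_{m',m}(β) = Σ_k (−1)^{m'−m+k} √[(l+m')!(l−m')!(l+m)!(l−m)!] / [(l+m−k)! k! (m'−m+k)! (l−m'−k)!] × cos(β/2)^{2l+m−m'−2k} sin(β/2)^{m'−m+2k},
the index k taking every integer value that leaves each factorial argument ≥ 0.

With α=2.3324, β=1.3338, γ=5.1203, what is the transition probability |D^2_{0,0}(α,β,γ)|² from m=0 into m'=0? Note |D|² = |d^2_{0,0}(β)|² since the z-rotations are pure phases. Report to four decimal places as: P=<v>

P=0.1742

Split into d^2_{0,0}(β=1.3338) × two z-phases.
With c≡cos(β/2)=0.785743 and s≡sin(β/2)=0.618553, N=[2·2·2·2]^{1/2}=4.000000
k∈{0,1,2} keeps every argument non-negative
  k=0: (−1)^0·4.0000/(4)·0.7857^4·0.6186^0 = +0.381173
  k=1: (−1)^1·4.0000/(1)·0.7857^2·0.6186^2 = -0.944876
  k=2: (−1)^2·4.0000/(4)·0.7857^0·0.6186^4 = +0.146389
d^2_{0,0}(1.3338) = +0.381173 -0.944876 +0.146389 = -0.417315
|D^2_{0,0}|² = |d^2_{0,0}(β)|² = (-0.417315)² = 0.174152 (the z-rotation phases have unit modulus)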